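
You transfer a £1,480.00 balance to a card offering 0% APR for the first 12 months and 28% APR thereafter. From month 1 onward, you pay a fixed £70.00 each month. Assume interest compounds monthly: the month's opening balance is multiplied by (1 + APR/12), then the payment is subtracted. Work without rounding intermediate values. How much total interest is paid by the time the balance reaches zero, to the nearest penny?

Promo months 1–12 at r₀ = 0%/12 = 0; months 13+ at r₁ = 28%/12 = 0.0233333.
After month 12 (no interest yet): B = £1,480.00 − 12·£70.00 = £640.00.
Then at r₁ with £70.00/mo: n₂ = −ln(1 − r₁·B/P)/ln(1+r₁) ≈ 10.40 → 11 more payments.
Total paid = 22·£70.00 + £28.41 = £1,568.41; interest = £1,568.41 − £1,480.00 = £88.41.

£88.41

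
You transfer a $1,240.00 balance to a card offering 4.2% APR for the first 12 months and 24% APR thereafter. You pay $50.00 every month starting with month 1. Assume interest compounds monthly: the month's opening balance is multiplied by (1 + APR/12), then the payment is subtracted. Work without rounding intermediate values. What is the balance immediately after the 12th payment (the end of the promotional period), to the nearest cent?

$681.41

Promo months 1–12 at r₀ = 4.2%/12 = 0.0035; months 13+ at r₁ = 24%/12 = 0.02.
After month 12: iterate B ← B·(1+r₀) − $50.00 for 12 months → $681.41.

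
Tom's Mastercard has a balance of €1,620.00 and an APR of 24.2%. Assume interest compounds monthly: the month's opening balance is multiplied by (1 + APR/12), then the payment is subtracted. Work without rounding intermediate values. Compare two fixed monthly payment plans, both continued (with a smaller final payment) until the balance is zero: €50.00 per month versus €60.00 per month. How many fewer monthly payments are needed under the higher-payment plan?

14 fewer payments

Monthly rate r = 24.2%/12 = 2.01667% = 0.0201667.
At €50.00/mo: n = ⌈−ln(1 − rB₀/P)/ln(1+r)⌉ = 54 payments (last €3.50); total interest = total paid − €1,620.00 = €1,033.50.
At €60.00/mo: 40 payments (last €23.24); total interest €743.24.
Payments saved = 54 − 40 = 14.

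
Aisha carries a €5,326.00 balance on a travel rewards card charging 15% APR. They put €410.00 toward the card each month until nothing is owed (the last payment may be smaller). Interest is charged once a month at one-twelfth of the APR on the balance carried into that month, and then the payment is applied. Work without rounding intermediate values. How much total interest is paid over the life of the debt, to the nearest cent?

Monthly rate r = 15%/12 = 1.25% = 0.0125.
Payoff takes n = ⌈−ln(1 − rB₀/P)/ln(1+r)⌉ = ⌈14.263⌉ = 15 payments; the last is €108.52.
Total paid = 14·€410.00 + €108.52 = €5,848.52.
Total interest = total paid − principal = €5,848.52 − €5,326.00 = €522.52.

€522.52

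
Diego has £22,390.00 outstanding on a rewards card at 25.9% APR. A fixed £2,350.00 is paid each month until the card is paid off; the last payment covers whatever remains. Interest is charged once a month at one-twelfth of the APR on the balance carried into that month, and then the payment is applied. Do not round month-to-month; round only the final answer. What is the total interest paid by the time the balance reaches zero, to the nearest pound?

Monthly rate r = 25.9%/12 = 2.15833% = 0.0215833.
Payoff takes n = ⌈−ln(1 − rB₀/P)/ln(1+r)⌉ = ⌈10.781⌉ = 11 payments; the last is £1,839.90.
Total paid = 10·£2,350.00 + £1,839.90 = £25,339.90.
Total interest = total paid − principal = £25,339.90 − £22,390.00 = £2,949.90.

£2,950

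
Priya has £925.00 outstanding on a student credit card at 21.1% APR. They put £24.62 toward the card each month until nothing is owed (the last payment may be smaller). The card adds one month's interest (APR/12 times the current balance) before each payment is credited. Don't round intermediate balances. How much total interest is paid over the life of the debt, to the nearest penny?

Monthly rate r = 21.1%/12 = 1.75833% = 0.0175833.
Payoff takes n = ⌈−ln(1 − rB₀/P)/ln(1+r)⌉ = ⌈61.997⌉ = 62 payments; the last is £24.56.
Total paid = 61·£24.62 + £24.56 = £1,526.38.
Total interest = total paid − principal = £1,526.38 − £925.00 = £601.38.

£601.38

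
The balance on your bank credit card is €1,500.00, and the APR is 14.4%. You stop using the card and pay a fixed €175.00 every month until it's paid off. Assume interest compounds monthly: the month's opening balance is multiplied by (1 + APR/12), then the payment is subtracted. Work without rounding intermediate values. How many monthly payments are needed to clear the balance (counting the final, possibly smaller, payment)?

Monthly rate r = 14.4%/12 = 1.2% = 0.012.
Recurrence: B ← B·(1+r) − €175.00.
Month 1: interest €18.00; balance after payment €1,343.00.
Month 2: interest €16.12; balance after payment €1,184.12.
Closed form: n = −ln(1 − rB₀/P)/ln(1+r) = −ln(0.89714)/ln(1.012) ≈ 9.099, so the balance reaches zero during payment 10.

10 payments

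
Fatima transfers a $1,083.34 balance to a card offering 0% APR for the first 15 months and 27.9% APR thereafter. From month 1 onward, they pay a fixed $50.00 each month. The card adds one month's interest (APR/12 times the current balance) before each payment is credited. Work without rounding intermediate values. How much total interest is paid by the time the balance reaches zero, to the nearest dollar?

$33

Promo months 1–15 at r₀ = 0%/12 = 0; months 16+ at r₁ = 27.9%/12 = 0.02325.
After month 15 (no interest yet): B = $1,083.34 − 15·$50.00 = $333.34.
Then at r₁ with $50.00/mo: n₂ = −ln(1 − r₁·B/P)/ln(1+r₁) ≈ 7.33 → 8 more payments.
Total paid = 22·$50.00 + $16.52 = $1,116.52; interest = $1,116.52 − $1,083.34 = $33.18.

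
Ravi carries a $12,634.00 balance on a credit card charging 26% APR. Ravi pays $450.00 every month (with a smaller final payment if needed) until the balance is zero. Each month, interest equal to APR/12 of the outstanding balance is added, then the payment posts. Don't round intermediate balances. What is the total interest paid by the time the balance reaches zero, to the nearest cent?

Monthly rate r = 26%/12 = 2.16667% = 0.0216667.
Payoff takes n = ⌈−ln(1 − rB₀/P)/ln(1+r)⌉ = ⌈43.726⌉ = 44 payments; the last is $327.44.
Total paid = 43·$450.00 + $327.44 = $19,677.44.
Total interest = total paid − principal = $19,677.44 − $12,634.00 = $7,043.44.

$7,043.44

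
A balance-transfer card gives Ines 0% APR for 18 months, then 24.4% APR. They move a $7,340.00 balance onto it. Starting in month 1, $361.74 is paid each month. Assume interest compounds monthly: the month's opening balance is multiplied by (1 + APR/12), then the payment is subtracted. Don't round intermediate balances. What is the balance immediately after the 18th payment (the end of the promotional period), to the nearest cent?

Promo months 1–18 at r₀ = 0%/12 = 0; months 19+ at r₁ = 24.4%/12 = 0.0203333.
After month 18 (no interest yet): B = $7,340.00 − 18·$361.74 = $828.68.

$828.68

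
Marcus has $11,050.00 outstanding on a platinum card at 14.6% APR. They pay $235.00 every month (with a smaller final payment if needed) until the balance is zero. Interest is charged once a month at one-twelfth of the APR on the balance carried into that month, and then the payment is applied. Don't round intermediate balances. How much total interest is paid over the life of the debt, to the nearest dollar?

Monthly rate r = 14.6%/12 = 1.21667% = 0.0121667.
Payoff takes n = ⌈−ln(1 − rB₀/P)/ln(1+r)⌉ = ⌈70.192⌉ = 71 payments; the last is $45.31.
Total paid = 70·$235.00 + $45.31 = $16,495.31.
Total interest = total paid − principal = $16,495.31 − $11,050.00 = $5,445.31.

$5,445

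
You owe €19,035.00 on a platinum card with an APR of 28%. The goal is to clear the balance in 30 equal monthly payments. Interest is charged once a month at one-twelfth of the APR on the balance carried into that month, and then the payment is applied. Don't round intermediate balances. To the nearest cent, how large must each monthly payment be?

Monthly rate r = 28%/12 = 2.33333% = 0.0233333.
Level-payment amortization: P = B₀·r / (1 − (1+r)^(−n)) = 19035.00·0.0233333 / (1 − 1.02333^(−30)).
Denominator 1 − (1+r)^(−30) = 0.49940515.
P = 444.15 / 0.49940515 ≈ 889.36.

€889.36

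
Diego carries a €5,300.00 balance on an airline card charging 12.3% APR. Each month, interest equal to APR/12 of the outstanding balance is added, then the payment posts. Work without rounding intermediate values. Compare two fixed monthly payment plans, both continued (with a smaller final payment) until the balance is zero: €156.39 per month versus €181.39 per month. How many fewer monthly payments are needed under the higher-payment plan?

7 fewer payments

Monthly rate r = 12.3%/12 = 1.025% = 0.01025.
At €156.39/mo: n = ⌈−ln(1 − rB₀/P)/ln(1+r)⌉ = 42 payments (last €132.48); total interest = total paid − €5,300.00 = €1,244.47.
At €181.39/mo: 35 payments (last €164.16); total interest €1,031.42.
Payments saved = 42 − 35 = 7.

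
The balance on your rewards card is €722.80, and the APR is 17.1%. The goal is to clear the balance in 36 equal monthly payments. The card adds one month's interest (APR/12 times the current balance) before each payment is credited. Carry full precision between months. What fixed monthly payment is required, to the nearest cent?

Monthly rate r = 17.1%/12 = 1.425% = 0.01425.
Level-payment amortization: P = B₀·r / (1 − (1+r)^(−n)) = 722.80·0.01425 / (1 − 1.01425^(−36)).
Denominator 1 − (1+r)^(−36) = 0.399131537.
P = 10.2999 / 0.399131537 ≈ 25.81.

€25.81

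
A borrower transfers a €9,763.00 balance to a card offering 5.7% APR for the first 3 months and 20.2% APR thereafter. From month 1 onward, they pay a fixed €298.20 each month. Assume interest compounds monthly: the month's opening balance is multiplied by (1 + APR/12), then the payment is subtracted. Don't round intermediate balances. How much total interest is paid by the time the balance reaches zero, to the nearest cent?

€3,812.22

Promo months 1–3 at r₀ = 5.7%/12 = 0.00475; months 4+ at r₁ = 20.2%/12 = 0.0168333.
After month 3: iterate B ← B·(1+r₀) − €298.20 for 3 months → €9,003.93.
Then at r₁ with €298.20/mo: n₂ = −ln(1 − r₁·B/P)/ln(1+r₁) ≈ 42.52 → 43 more payments.
Total paid = 45·€298.20 + €156.22 = €13,575.22; interest = €13,575.22 − €9,763.00 = €3,812.22.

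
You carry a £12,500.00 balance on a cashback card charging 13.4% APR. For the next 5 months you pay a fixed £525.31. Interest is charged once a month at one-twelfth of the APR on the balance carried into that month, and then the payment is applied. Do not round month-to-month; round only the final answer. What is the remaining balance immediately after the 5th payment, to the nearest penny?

£10,527.81

Monthly rate r = 13.4%/12 = 1.11667% = 0.0111667.
Each month: B ← B·(1+r) − £525.31.
Month 1: interest £139.58; balance after payment £12,114.27.
Month 2: interest £135.28; balance after payment £11,724.24.
Month 3: interest £130.92; balance after payment £11,329.85.
Month 4: interest £126.52; balance after payment £10,931.06.
Month 5: interest £122.06; balance after payment £10,527.81.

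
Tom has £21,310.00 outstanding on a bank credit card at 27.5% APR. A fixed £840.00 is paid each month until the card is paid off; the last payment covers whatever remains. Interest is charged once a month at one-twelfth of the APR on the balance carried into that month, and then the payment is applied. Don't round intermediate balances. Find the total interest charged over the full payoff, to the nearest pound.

Monthly rate r = 27.5%/12 = 2.29167% = 0.0229167.
Payoff takes n = ⌈−ln(1 − rB₀/P)/ln(1+r)⌉ = ⌈38.431⌉ = 39 payments; the last is £364.63.
Total paid = 38·£840.00 + £364.63 = £32,284.63.
Total interest = total paid − principal = £32,284.63 − £21,310.00 = £10,974.63.

£10,975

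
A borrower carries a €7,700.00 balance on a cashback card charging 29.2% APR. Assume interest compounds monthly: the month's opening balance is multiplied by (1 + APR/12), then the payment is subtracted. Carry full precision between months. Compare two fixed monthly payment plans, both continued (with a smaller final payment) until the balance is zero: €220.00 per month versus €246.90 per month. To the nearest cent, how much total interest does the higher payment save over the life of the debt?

Monthly rate r = 29.2%/12 = 2.43333% = 0.0243333.
At €220.00/mo: n = ⌈−ln(1 − rB₀/P)/ln(1+r)⌉ = 80 payments (last €82.75); total interest = total paid − €7,700.00 = €9,762.75.
At €246.90/mo: 60 payments (last €41.17); total interest €6,908.27.
Interest saved = €9,762.75 − €6,908.27 = €2,854.48.

€2,854.48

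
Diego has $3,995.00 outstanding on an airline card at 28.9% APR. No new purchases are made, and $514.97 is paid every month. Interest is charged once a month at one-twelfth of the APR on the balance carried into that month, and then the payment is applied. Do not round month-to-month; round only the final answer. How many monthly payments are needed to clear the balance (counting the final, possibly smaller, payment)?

9 months

Monthly rate r = 28.9%/12 = 2.40833% = 0.0240833.
Recurrence: B ← B·(1+r) − $514.97.
Month 1: interest $96.21; balance after payment $3,576.24.
Month 2: interest $86.13; balance after payment $3,147.40.
Closed form: n = −ln(1 − rB₀/P)/ln(1+r) = −ln(0.81317)/ln(1.02408) ≈ 8.691, so the balance reaches zero during payment 9.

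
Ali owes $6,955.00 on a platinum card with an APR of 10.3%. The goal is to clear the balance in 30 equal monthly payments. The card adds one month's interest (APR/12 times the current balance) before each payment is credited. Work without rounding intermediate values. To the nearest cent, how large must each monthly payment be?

Monthly rate r = 10.3%/12 = 0.858333% = 0.00858333.
Level-payment amortization: P = B₀·r / (1 − (1+r)^(−n)) = 6955.00·0.00858333 / (1 − 1.00858^(−30)).
Denominator 1 − (1+r)^(−30) = 0.226168538.
P = 59.6971 / 0.226168538 ≈ 263.95.

$263.95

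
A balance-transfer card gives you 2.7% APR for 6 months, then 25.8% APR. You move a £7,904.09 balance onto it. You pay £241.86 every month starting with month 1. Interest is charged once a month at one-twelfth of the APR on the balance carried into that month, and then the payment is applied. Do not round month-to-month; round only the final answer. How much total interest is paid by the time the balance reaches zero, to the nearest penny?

£3,476.78

Promo months 1–6 at r₀ = 2.7%/12 = 0.00225; months 7+ at r₁ = 25.8%/12 = 0.0215.
After month 6: iterate B ← B·(1+r₀) − £241.86 for 6 months → £6,552.05.
Then at r₁ with £241.86/mo: n₂ = −ln(1 − r₁·B/P)/ln(1+r₁) ≈ 41.06 → 42 more payments.
Total paid = 47·£241.86 + £13.45 = £11,380.87; interest = £11,380.87 − £7,904.09 = £3,476.78.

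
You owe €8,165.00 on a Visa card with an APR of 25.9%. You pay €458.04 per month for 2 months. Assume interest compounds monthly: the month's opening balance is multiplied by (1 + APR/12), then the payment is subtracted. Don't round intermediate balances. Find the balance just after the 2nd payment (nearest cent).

Monthly rate r = 25.9%/12 = 2.15833% = 0.0215833.
Each month: B ← B·(1+r) − €458.04.
Month 1: interest €176.23; balance after payment €7,883.19.
Month 2: interest €170.15; balance after payment €7,595.29.

€7,595.29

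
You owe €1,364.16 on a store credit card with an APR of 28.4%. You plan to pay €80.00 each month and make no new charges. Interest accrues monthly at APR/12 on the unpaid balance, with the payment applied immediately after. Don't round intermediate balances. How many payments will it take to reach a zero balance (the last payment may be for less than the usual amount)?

23 payments

Monthly rate r = 28.4%/12 = 2.36667% = 0.0236667.
Recurrence: B ← B·(1+r) − €80.00.
Month 1: interest €32.29; balance after payment €1,316.45.
Month 2: interest €31.16; balance after payment €1,267.60.
Closed form: n = −ln(1 − rB₀/P)/ln(1+r) = −ln(0.59644)/ln(1.02367) ≈ 22.093, so the balance reaches zero during payment 23.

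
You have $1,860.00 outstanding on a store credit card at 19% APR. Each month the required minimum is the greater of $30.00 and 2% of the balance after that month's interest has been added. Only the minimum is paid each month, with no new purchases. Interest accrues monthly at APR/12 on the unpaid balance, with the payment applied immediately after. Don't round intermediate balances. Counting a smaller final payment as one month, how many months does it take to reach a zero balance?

148 months

Monthly rate r = 19%/12 = 1.58333% = 0.0158333.
While 2% of the post-interest balance exceeds $30.00, each month B ← (B·(1+r))·(1 − 0.02), i.e. B shrinks by the factor (1+r)·0.98 = 0.99552.
This holds for months 1–52. Entering month 53 the balance is $1,472.44; 2% of the post-interest balance is now below $30.00, so the flat $30.00 minimum applies from here.
From month 53 a fixed $30.00 at rate r clears $1,472.44 in 96 more payments. Total: 52 + 96 = 148 months.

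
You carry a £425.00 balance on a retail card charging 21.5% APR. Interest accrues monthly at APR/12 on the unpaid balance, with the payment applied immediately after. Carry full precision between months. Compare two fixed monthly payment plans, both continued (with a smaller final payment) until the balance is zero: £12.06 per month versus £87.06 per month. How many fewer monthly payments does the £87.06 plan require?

51 fewer payments

Monthly rate r = 21.5%/12 = 1.79167% = 0.0179167.
At £12.06/mo: n = ⌈−ln(1 − rB₀/P)/ln(1+r)⌉ = 57 payments (last £2.44); total interest = total paid − £425.00 = £252.80.
At £87.06/mo: 6 payments (last £13.52); total interest £23.82.
Payments saved = 57 − 6 = 51.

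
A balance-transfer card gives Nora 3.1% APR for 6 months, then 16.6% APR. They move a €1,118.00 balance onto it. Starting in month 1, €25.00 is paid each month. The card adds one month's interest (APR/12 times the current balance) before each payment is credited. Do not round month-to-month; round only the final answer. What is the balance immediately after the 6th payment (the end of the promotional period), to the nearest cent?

€984.47

Promo months 1–6 at r₀ = 3.1%/12 = 0.00258333; months 7+ at r₁ = 16.6%/12 = 0.0138333.
After month 6: iterate B ← B·(1+r₀) − €25.00 for 6 months → €984.47.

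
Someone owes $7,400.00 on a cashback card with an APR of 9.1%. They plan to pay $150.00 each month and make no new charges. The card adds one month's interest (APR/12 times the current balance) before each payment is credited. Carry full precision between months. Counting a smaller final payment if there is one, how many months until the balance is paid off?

63 payments

Monthly rate r = 9.1%/12 = 0.758333% = 0.00758333.
Recurrence: B ← B·(1+r) − $150.00.
Month 1: interest $56.12; balance after payment $7,306.12.
Month 2: interest $55.40; balance after payment $7,211.52.
Closed form: n = −ln(1 − rB₀/P)/ln(1+r) = −ln(0.62589)/ln(1.00758) ≈ 62.025, so the balance reaches zero during payment 63.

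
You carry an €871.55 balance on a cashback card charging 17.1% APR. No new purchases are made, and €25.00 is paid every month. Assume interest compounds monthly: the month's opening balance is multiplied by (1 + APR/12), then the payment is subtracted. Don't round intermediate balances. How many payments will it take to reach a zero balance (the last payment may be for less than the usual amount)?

49 payments

Monthly rate r = 17.1%/12 = 1.425% = 0.01425.
Recurrence: B ← B·(1+r) − €25.00.
Month 1: interest €12.42; balance after payment €858.97.
Month 2: interest €12.24; balance after payment €846.21.
Closed form: n = −ln(1 − rB₀/P)/ln(1+r) = −ln(0.50322)/ln(1.01425) ≈ 48.534, so the balance reaches zero during payment 49.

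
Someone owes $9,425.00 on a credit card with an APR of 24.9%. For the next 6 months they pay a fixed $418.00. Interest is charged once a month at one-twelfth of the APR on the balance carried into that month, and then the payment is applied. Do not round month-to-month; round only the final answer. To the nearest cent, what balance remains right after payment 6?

Monthly rate r = 24.9%/12 = 2.075% = 0.02075.
Each month: B ← B·(1+r) − $418.00.
Month 1: interest $195.57; balance after payment $9,202.57.
Month 2: interest $190.95; balance after payment $8,975.52.
Month 3: interest $186.24; balance after payment $8,743.76.
Month 4: interest $181.43; balance after payment $8,507.20.
Month 5: interest $176.52; balance after payment $8,265.72.
Month 6: interest $171.51; balance after payment $8,019.24.

$8,019.24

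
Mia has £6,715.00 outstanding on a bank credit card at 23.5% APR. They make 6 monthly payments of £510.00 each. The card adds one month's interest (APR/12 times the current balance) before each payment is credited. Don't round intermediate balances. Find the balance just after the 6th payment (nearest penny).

£4,329.88

Monthly rate r = 23.5%/12 = 1.95833% = 0.0195833.
Each month: B ← B·(1+r) − £510.00.
Month 1: interest £131.50; balance after payment £6,336.50.
Month 2: interest £124.09; balance after payment £5,950.59.
Month 3: interest £116.53; balance after payment £5,557.12.
Month 4: interest £108.83; balance after payment £5,155.95.
Month 5: interest £100.97; balance after payment £4,746.92.
Month 6: interest £92.96; balance after payment £4,329.88.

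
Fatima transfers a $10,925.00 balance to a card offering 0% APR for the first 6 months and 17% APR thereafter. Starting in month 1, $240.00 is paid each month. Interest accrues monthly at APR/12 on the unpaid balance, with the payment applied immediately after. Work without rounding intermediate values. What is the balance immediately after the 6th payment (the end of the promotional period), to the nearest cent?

Promo months 1–6 at r₀ = 0%/12 = 0; months 7+ at r₁ = 17%/12 = 0.0141667.
After month 6 (no interest yet): B = $10,925.00 − 6·$240.00 = $9,485.00.

$9,485.00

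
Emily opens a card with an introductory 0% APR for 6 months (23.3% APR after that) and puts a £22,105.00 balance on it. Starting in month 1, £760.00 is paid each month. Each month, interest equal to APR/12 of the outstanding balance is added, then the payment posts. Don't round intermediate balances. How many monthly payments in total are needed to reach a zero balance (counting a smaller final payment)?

Promo months 1–6 at r₀ = 0%/12 = 0; months 7+ at r₁ = 23.3%/12 = 0.0194167.
After month 6 (no interest yet): B = £22,105.00 − 6·£760.00 = £17,545.00.
Then at r₁ with £760.00/mo: n₂ = −ln(1 − r₁·B/P)/ln(1+r₁) ≈ 30.92 → 31 more payments.

37 months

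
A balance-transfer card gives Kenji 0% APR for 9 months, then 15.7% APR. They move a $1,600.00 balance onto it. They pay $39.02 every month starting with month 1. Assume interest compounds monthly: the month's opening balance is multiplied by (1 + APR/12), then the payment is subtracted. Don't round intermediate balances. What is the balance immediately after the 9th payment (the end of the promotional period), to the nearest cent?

Promo months 1–9 at r₀ = 0%/12 = 0; months 10+ at r₁ = 15.7%/12 = 0.0130833.
After month 9 (no interest yet): B = $1,600.00 − 9·$39.02 = $1,248.82.

$1,248.82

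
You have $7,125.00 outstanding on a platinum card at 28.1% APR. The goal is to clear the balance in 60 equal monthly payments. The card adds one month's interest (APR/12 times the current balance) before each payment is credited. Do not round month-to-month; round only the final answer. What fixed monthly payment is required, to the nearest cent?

$222.27

Monthly rate r = 28.1%/12 = 2.34167% = 0.0234167.
Level-payment amortization: P = B₀·r / (1 − (1+r)^(−n)) = 7125.00·0.0234167 / (1 − 1.02342^(−60)).
Denominator 1 − (1+r)^(−60) = 0.750626167.
P = 166.844 / 0.750626167 ≈ 222.27.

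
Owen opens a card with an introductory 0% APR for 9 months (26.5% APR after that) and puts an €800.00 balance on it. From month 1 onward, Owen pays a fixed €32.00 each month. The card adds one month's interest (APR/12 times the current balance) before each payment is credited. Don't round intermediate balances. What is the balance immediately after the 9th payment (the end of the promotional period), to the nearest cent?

Promo months 1–9 at r₀ = 0%/12 = 0; months 10+ at r₁ = 26.5%/12 = 0.0220833.
After month 9 (no interest yet): B = €800.00 − 9·€32.00 = €512.00.

€512.00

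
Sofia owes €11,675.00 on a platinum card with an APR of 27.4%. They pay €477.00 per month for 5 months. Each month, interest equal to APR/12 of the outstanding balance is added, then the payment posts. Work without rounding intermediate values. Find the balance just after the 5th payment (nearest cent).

Monthly rate r = 27.4%/12 = 2.28333% = 0.0228333.
Each month: B ← B·(1+r) − €477.00.
Month 1: interest €266.58; balance after payment €11,464.58.
Month 2: interest €261.77; balance after payment €11,249.35.
Month 3: interest €256.86; balance after payment €11,029.21.
Month 4: interest €251.83; balance after payment €10,804.05.
Month 5: interest €246.69; balance after payment €10,573.74.

€10,573.74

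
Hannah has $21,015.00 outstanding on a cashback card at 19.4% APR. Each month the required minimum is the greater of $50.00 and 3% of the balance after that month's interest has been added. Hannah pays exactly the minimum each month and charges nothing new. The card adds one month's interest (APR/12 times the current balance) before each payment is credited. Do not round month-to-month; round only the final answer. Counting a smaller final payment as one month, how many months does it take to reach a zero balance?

224 months

Monthly rate r = 19.4%/12 = 1.61667% = 0.0161667.
While 3% of the post-interest balance exceeds $50.00, each month B ← (B·(1+r))·(1 − 0.03), i.e. B shrinks by the factor (1+r)·0.97 = 0.98568.
This holds for months 1–177. Entering month 178 the balance is $1,636.52; 3% of the post-interest balance is now below $50.00, so the flat $50.00 minimum applies from here.
From month 178 a fixed $50.00 at rate r clears $1,636.52 in 47 more payments. Total: 177 + 47 = 224 months.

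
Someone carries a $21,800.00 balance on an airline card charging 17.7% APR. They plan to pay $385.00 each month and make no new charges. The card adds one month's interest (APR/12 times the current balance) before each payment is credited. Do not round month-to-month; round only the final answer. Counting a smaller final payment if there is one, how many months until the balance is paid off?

124 months

Monthly rate r = 17.7%/12 = 1.475% = 0.01475.
Recurrence: B ← B·(1+r) − $385.00.
Month 1: interest $321.55; balance after payment $21,736.55.
Month 2: interest $320.61; balance after payment $21,672.16.
Closed form: n = −ln(1 − rB₀/P)/ln(1+r) = −ln(0.16481)/ln(1.01475) ≈ 123.136, so the balance reaches zero during payment 124.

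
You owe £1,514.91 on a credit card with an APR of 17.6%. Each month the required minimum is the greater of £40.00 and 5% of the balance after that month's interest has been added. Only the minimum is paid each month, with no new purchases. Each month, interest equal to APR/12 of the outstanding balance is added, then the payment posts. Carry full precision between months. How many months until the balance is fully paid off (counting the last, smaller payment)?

Monthly rate r = 17.6%/12 = 1.46667% = 0.0146667.
While 5% of the post-interest balance exceeds £40.00, each month B ← (B·(1+r))·(1 − 0.05), i.e. B shrinks by the factor (1+r)·0.95 = 0.96393.
This holds for months 1–18. Entering month 19 the balance is £782.05; 5% of the post-interest balance is now below £40.00, so the flat £40.00 minimum applies from here.
From month 19 a fixed £40.00 at rate r clears £782.05 in 24 more payments. Total: 18 + 24 = 42 months.

42 months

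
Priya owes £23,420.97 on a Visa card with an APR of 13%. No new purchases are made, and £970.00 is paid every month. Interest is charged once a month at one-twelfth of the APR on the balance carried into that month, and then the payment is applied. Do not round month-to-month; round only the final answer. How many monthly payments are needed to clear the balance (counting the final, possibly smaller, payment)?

29 months

Monthly rate r = 13%/12 = 1.08333% = 0.0108333.
Recurrence: B ← B·(1+r) − £970.00.
Month 1: interest £253.73; balance after payment £22,704.70.
Month 2: interest £245.97; balance after payment £21,980.66.
Closed form: n = −ln(1 − rB₀/P)/ln(1+r) = −ln(0.73843)/ln(1.01083) ≈ 28.142, so the balance reaches zero during payment 29.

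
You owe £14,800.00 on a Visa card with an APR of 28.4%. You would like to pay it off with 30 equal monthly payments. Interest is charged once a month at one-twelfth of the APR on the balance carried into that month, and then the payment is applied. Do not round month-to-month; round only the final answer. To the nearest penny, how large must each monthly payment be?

£694.60

Monthly rate r = 28.4%/12 = 2.36667% = 0.0236667.
Level-payment amortization: P = B₀·r / (1 − (1+r)^(−n)) = 14800.00·0.0236667 / (1 − 1.02367^(−30)).
Denominator 1 − (1+r)^(−30) = 0.504272344.
P = 350.267 / 0.504272344 ≈ 694.60.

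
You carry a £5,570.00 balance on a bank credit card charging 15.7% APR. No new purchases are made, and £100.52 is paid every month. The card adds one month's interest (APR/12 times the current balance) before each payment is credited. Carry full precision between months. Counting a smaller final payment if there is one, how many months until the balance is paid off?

Monthly rate r = 15.7%/12 = 1.30833% = 0.0130833.
Recurrence: B ← B·(1+r) − £100.52.
Month 1: interest £72.87; balance after payment £5,542.35.
Month 2: interest £72.51; balance after payment £5,514.35.
Closed form: n = −ln(1 − rB₀/P)/ln(1+r) = −ln(0.27503)/ln(1.01308) ≈ 99.310, so the balance reaches zero during payment 100.

100 months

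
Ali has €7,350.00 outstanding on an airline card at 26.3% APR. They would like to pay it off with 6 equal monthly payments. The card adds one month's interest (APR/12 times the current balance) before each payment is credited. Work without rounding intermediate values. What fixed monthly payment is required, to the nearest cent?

€1,320.66

Monthly rate r = 26.3%/12 = 2.19167% = 0.0219167.
Level-payment amortization: P = B₀·r / (1 − (1+r)^(−n)) = 7350.00·0.0219167 / (1 − 1.02192^(−6)).
Denominator 1 − (1+r)^(−6) = 0.121974545.
P = 161.088 / 0.121974545 ≈ 1320.66.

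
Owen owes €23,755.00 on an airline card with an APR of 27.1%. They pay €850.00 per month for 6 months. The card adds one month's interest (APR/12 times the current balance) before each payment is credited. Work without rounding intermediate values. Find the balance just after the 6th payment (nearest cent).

Monthly rate r = 27.1%/12 = 2.25833% = 0.0225833.
Each month: B ← B·(1+r) − €850.00.
Month 1: interest €536.47; balance after payment €23,441.47.
Month 2: interest €529.39; balance after payment €23,120.85.
Month 3: interest €522.15; balance after payment €22,793.00.
Month 4: interest €514.74; balance after payment €22,457.74.
Month 5: interest €507.17; balance after payment €22,114.91.
Month 6: interest €499.43; balance after payment €21,764.34.

€21,764.34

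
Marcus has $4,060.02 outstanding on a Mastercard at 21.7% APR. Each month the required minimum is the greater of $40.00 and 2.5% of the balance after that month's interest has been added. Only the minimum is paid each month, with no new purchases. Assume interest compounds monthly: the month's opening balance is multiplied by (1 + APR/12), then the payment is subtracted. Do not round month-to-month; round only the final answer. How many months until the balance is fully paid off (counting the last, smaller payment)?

198 months

Monthly rate r = 21.7%/12 = 1.80833% = 0.0180833.
While 2.5% of the post-interest balance exceeds $40.00, each month B ← (B·(1+r))·(1 − 0.025), i.e. B shrinks by the factor (1+r)·0.975 = 0.99263.
This holds for months 1–129. Entering month 130 the balance is $1,563.77; 2.5% of the post-interest balance is now below $40.00, so the flat $40.00 minimum applies from here.
From month 130 a fixed $40.00 at rate r clears $1,563.77 in 69 more payments. Total: 129 + 69 = 198 months.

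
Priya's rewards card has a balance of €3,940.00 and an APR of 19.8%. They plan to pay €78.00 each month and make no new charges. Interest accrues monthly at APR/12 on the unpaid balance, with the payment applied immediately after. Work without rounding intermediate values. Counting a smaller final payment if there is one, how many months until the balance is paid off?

110 months

Monthly rate r = 19.8%/12 = 1.65% = 0.0165.
Recurrence: B ← B·(1+r) − €78.00.
Month 1: interest €65.01; balance after payment €3,927.01.
Month 2: interest €64.80; balance after payment €3,913.81.
Closed form: n = −ln(1 − rB₀/P)/ln(1+r) = −ln(0.16654)/ln(1.0165) ≈ 109.532, so the balance reaches zero during payment 110.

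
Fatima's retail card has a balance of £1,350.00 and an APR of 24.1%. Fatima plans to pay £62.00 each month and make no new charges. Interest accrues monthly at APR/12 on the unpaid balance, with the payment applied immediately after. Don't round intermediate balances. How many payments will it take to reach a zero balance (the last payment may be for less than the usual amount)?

Monthly rate r = 24.1%/12 = 2.00833% = 0.0200833.
Recurrence: B ← B·(1+r) − £62.00.
Month 1: interest £27.11; balance after payment £1,315.11.
Month 2: interest £26.41; balance after payment £1,279.52.
Closed form: n = −ln(1 − rB₀/P)/ln(1+r) = −ln(0.5627)/ln(1.02008) ≈ 28.918, so the balance reaches zero during payment 29.

29 payments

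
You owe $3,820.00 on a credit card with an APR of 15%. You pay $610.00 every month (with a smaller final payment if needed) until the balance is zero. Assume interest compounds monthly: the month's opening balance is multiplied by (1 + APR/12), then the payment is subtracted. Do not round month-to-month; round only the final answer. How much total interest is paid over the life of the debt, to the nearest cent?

$183.55

Monthly rate r = 15%/12 = 1.25% = 0.0125.
Payoff takes n = ⌈−ln(1 − rB₀/P)/ln(1+r)⌉ = ⌈6.562⌉ = 7 payments; the last is $343.55.
Total paid = 6·$610.00 + $343.55 = $4,003.55.
Total interest = total paid − principal = $4,003.55 − $3,820.00 = $183.55.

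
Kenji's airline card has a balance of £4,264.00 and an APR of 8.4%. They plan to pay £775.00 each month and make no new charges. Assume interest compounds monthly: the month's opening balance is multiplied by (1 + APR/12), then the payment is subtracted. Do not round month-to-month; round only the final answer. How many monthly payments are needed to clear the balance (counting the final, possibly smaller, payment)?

Monthly rate r = 8.4%/12 = 0.7% = 0.007.
Recurrence: B ← B·(1+r) − £775.00.
Month 1: interest £29.85; balance after payment £3,518.85.
Month 2: interest £24.63; balance after payment £2,768.48.
Month 3: interest £19.38; balance after payment £2,012.86.
Month 4: interest £14.09; balance after payment £1,251.95.
Month 5: interest £8.76; balance after payment £485.71.
Month 6: interest £3.40; balance after payment £0.00.

6 payments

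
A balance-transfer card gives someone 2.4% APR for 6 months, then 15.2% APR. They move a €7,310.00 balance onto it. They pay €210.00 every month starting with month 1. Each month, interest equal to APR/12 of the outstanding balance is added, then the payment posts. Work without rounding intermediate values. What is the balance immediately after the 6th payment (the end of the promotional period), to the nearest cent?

€6,131.84

Promo months 1–6 at r₀ = 2.4%/12 = 0.002; months 7+ at r₁ = 15.2%/12 = 0.0126667.
After month 6: iterate B ← B·(1+r₀) − €210.00 for 6 months → €6,131.84.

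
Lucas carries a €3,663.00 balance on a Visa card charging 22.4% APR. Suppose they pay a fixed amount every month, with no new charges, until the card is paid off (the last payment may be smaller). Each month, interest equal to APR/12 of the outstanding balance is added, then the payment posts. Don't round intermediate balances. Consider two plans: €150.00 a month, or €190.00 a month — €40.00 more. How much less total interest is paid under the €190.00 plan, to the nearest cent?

€352.46

Monthly rate r = 22.4%/12 = 1.86667% = 0.0186667.
At €150.00/mo: n = ⌈−ln(1 − rB₀/P)/ln(1+r)⌉ = 33 payments (last €135.45); total interest = total paid − €3,663.00 = €1,272.45.
At €190.00/mo: 25 payments (last €22.99); total interest €919.99.
Interest saved = €1,272.45 − €919.99 = €352.46.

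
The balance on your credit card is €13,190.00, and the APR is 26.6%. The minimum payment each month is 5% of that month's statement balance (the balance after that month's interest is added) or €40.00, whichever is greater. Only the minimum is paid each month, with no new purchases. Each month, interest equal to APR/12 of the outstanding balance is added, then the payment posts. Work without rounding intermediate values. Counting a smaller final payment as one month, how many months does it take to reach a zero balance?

Monthly rate r = 26.6%/12 = 2.21667% = 0.0221667.
While 5% of the post-interest balance exceeds €40.00, each month B ← (B·(1+r))·(1 − 0.05), i.e. B shrinks by the factor (1+r)·0.95 = 0.97106.
This holds for months 1–97. Entering month 98 the balance is €763.91; 5% of the post-interest balance is now below €40.00, so the flat €40.00 minimum applies from here.
From month 98 a fixed €40.00 at rate r clears €763.91 in 26 more payments. Total: 97 + 26 = 123 months.

123 months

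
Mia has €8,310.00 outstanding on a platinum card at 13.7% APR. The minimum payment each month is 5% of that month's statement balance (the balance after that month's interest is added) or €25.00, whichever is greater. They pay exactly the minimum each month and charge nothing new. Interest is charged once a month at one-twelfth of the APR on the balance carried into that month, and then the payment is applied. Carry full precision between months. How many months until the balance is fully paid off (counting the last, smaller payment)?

94 months

Monthly rate r = 13.7%/12 = 1.14167% = 0.0114167.
While 5% of the post-interest balance exceeds €25.00, each month B ← (B·(1+r))·(1 − 0.05), i.e. B shrinks by the factor (1+r)·0.95 = 0.96085.
This holds for months 1–71. Entering month 72 the balance is €487.54; 5% of the post-interest balance is now below €25.00, so the flat €25.00 minimum applies from here.
From month 72 a fixed €25.00 at rate r clears €487.54 in 23 more payments. Total: 71 + 23 = 94 months.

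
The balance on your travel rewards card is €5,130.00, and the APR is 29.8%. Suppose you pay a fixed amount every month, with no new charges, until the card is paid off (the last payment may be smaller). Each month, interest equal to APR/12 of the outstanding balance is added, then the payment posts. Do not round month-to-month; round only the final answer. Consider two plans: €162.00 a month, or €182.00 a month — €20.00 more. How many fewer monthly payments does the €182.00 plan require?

13 fewer payments

Monthly rate r = 29.8%/12 = 2.48333% = 0.0248333.
At €162.00/mo: n = ⌈−ln(1 − rB₀/P)/ln(1+r)⌉ = 63 payments (last €150.30); total interest = total paid − €5,130.00 = €5,064.30.
At €182.00/mo: 50 payments (last €14.34); total interest €3,802.34.
Payments saved = 63 − 50 = 13.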